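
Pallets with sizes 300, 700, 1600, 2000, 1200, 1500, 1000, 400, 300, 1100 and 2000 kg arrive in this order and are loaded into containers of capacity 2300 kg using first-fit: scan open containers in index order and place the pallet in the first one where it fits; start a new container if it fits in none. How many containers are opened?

6

  300 → container 1 (new)  [load 300/2300]
  700 → container 1  [load 1000/2300]
  1600 → container 2 (new)  [load 1600/2300]
  2000 → container 3 (new)  [load 2000/2300]
  1200 → container 1  [load 2200/2300]
  1500 → container 4 (new)  [load 1500/2300]
  1000 → container 5 (new)  [load 1000/2300]
  400 → container 2  [load 2000/2300]
  300 → container 2  [load 2300/2300]
  1100 → container 5  [load 2100/2300]
  2000 → container 6 (new)  [load 2000/2300]
6 containers opened.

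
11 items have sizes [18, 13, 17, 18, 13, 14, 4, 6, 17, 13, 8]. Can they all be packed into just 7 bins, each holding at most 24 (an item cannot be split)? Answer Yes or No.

No

Total = 141; ⌈141/24⌉ = 6.
8 items each exceed half the capacity and cannot share a bin, forcing at least 8 bins.
At least 8 bins are required, but only 7 are allowed.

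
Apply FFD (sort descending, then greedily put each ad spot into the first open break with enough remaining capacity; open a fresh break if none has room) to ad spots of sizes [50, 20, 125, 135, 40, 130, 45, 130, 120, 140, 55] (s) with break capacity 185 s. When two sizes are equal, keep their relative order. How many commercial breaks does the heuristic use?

Sorted descending: 140, 135, 130, 130, 125, 120, 55, 50, 45, 40, 20.
  140 → break 1 (new)  [load 140/185]
  135 → break 2 (new)  [load 135/185]
  130 → break 3 (new)  [load 130/185]
  130 → break 4 (new)  [load 130/185]
  125 → break 5 (new)  [load 125/185]
  120 → break 6 (new)  [load 120/185]
  55 → break 3  [load 185/185]
  50 → break 2  [load 185/185]
  45 → break 1  [load 185/185]
  40 → break 4  [load 170/185]
  20 → break 5  [load 145/185]
6 commercial breaks opened.

6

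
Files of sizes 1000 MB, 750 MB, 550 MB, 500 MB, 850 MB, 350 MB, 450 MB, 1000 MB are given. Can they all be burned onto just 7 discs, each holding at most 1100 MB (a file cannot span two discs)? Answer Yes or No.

A valid assignment using 6 discs:
  disc 1: 1000 = 1000
  disc 2: 1000 = 1000
  disc 3: 850 = 850
  disc 4: 750 + 350 = 1100
  disc 5: 550 + 500 = 1050
  disc 6: 450 = 450
That uses only 6 ≤ 7, so 7 discs are enough.

Yes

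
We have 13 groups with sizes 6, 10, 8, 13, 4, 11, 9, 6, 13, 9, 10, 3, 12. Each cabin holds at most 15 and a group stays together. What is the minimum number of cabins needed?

9

Total = 13 + 13 + 12 + 11 + 10 + 10 + 9 + 9 + 8 + 6 + 6 + 4 + 3 = 114.
Lower bound: ⌈114/15⌉ = 8 cabins.
Also, 9 groups each exceed 15/2, and no two of those can share a cabin, so at least 9 cabins are needed.
A packing using 9 cabins:
  cabin 1: 13 = 13
  cabin 2: 13 = 13
  cabin 3: 12 + 3 = 15
  cabin 4: 11 + 4 = 15
  cabin 5: 10 = 10
  cabin 6: 10 = 10
  cabin 7: 9 + 6 = 15
  cabin 8: 9 + 6 = 15
  cabin 9: 8 = 8
This matches the lower bound, so 9 is optimal.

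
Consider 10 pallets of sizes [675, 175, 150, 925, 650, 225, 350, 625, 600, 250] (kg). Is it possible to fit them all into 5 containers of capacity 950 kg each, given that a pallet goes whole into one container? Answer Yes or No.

Yes

A valid assignment using 5 containers:
  container 1: 925 = 925
  container 2: 675 + 250 = 925
  container 3: 650 + 225 = 875
  container 4: 625 + 175 + 150 = 950
  container 5: 600 + 350 = 950
Every load is within 950 kg, so 5 containers suffice.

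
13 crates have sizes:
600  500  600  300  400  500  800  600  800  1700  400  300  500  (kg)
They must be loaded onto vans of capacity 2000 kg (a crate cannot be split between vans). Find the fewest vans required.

4

Total = 1700 + 800 + 800 + 600 + 600 + 600 + 500 + 500 + 500 + 400 + 400 + 300 + 300 = 8000 kg.
Lower bound: ⌈8000/2000⌉ = 4 vans.
A packing using 4 vans:
  van 1: 1700 + 300 = 2000
  van 2: 800 + 800 + 400 = 2000
  van 3: 600 + 600 + 500 + 300 = 2000
  van 4: 600 + 500 + 500 + 400 = 2000
This matches the lower bound, so 4 is optimal.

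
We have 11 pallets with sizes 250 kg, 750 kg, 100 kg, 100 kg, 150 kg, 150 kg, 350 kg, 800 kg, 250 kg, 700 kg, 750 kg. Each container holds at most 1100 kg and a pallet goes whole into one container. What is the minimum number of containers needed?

4

Total = 800 + 750 + 750 + 700 + 350 + 250 + 250 + 150 + 150 + 100 + 100 = 4350 kg.
Lower bound: ⌈4350/1100⌉ = 4 containers.
A packing using 4 containers:
  container 1: 800 + 250 = 1050
  container 2: 750 + 350 = 1100
  container 3: 750 + 250 + 100 = 1100
  container 4: 700 + 150 + 150 + 100 = 1100
This matches the lower bound, so 4 is optimal.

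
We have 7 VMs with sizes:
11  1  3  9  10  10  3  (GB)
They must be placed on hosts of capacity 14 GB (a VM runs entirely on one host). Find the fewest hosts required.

4

Total = 11 + 10 + 10 + 9 + 3 + 3 + 1 = 47 GB.
Lower bound: ⌈47/14⌉ = 4 hosts.
A packing using 4 hosts:
  host 1: 11 + 3 = 14
  host 2: 10 + 3 + 1 = 14
  host 3: 10 = 10
  host 4: 9 = 9
This matches the lower bound, so 4 is optimal.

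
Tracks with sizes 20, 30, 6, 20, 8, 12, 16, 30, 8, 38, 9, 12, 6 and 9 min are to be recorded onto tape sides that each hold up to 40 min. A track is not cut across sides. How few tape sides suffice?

6

Total = 38 + 30 + 30 + 20 + 20 + 16 + 12 + 12 + 9 + 9 + 8 + 8 + 6 + 6 = 224 min.
Lower bound: ⌈224/40⌉ = 6 tape sides.
A packing using 6 tape sides:
  side 1: 38 = 38
  side 2: 30 + 9 = 39
  side 3: 30 + 9 = 39
  side 4: 20 + 20 = 40
  side 5: 16 + 12 + 12 = 40
  side 6: 8 + 8 + 6 + 6 = 28
This matches the lower bound, so 6 is optimal.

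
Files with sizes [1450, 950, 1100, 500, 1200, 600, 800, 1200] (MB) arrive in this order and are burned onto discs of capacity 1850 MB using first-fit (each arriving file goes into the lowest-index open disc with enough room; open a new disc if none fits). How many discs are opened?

6

  1450 → disc 1 (new)  [load 1450/1850]
  950 → disc 2 (new)  [load 950/1850]
  1100 → disc 3 (new)  [load 1100/1850]
  500 → disc 2  [load 1450/1850]
  1200 → disc 4 (new)  [load 1200/1850]
  600 → disc 3  [load 1700/1850]
  800 → disc 5 (new)  [load 800/1850]
  1200 → disc 6 (new)  [load 1200/1850]
6 discs opened.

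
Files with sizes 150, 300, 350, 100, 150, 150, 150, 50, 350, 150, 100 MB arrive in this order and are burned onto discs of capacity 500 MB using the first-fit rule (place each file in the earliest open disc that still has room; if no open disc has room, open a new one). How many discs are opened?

5

  150 → disc 1 (new)  [load 150/500]
  300 → disc 1  [load 450/500]
  350 → disc 2 (new)  [load 350/500]
  100 → disc 2  [load 450/500]
  150 → disc 3 (new)  [load 150/500]
  150 → disc 3  [load 300/500]
  150 → disc 3  [load 450/500]
  50 → disc 1  [load 500/500]
  350 → disc 4 (new)  [load 350/500]
  150 → disc 4  [load 500/500]
  100 → disc 5 (new)  [load 100/500]
5 discs opened.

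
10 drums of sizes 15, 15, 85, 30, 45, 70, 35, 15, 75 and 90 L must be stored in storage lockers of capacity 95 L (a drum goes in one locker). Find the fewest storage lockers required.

6

Total = 90 + 85 + 75 + 70 + 45 + 35 + 30 + 15 + 15 + 15 = 475 L.
Lower bound: ⌈475/95⌉ = 5 storage lockers.
A packing using 6 storage lockers:
  locker 1: 90 = 90
  locker 2: 85 = 85
  locker 3: 75 + 15 = 90
  locker 4: 70 + 15 = 85
  locker 5: 45 + 35 + 15 = 95
  locker 6: 30 = 30
No arrangement into 5 storage lockers stays within capacity, so 6 is optimal.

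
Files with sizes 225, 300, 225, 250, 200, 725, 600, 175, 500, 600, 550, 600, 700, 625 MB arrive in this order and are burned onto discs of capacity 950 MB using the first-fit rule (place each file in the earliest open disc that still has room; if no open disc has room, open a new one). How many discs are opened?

9

  225 → disc 1 (new)  [load 225/950]
  300 → disc 1  [load 525/950]
  225 → disc 1  [load 750/950]
  250 → disc 2 (new)  [load 250/950]
  200 → disc 1  [load 950/950]
  725 → disc 3 (new)  [load 725/950]
  600 → disc 2  [load 850/950]
  175 → disc 3  [load 900/950]
  500 → disc 4 (new)  [load 500/950]
  600 → disc 5 (new)  [load 600/950]
  550 → disc 6 (new)  [load 550/950]
  600 → disc 7 (new)  [load 600/950]
  700 → disc 8 (new)  [load 700/950]
  625 → disc 9 (new)  [load 625/950]
9 discs opened.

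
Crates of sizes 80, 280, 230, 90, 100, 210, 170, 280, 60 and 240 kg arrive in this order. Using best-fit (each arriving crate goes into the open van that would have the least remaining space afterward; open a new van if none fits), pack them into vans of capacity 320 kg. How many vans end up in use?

  80 → van 1 (new)  [load 80/320]
  280 → van 2 (new)  [load 280/320]
  230 → van 1  [load 310/320]
  90 → van 3 (new)  [load 90/320]
  100 → van 3  [load 190/320]
  210 → van 4 (new)  [load 210/320]
  170 → van 5 (new)  [load 170/320]
  280 → van 6 (new)  [load 280/320]
  60 → van 4  [load 270/320]
  240 → van 7 (new)  [load 240/320]
7 vans opened.

7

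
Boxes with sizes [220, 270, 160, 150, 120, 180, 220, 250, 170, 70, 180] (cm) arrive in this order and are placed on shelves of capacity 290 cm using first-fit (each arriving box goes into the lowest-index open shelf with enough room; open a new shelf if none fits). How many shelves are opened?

9

  220 → shelf 1 (new)  [load 220/290]
  270 → shelf 2 (new)  [load 270/290]
  160 → shelf 3 (new)  [load 160/290]
  150 → shelf 4 (new)  [load 150/290]
  120 → shelf 3  [load 280/290]
  180 → shelf 5 (new)  [load 180/290]
  220 → shelf 6 (new)  [load 220/290]
  250 → shelf 7 (new)  [load 250/290]
  170 → shelf 8 (new)  [load 170/290]
  70 → shelf 1  [load 290/290]
  180 → shelf 9 (new)  [load 180/290]
9 shelves opened.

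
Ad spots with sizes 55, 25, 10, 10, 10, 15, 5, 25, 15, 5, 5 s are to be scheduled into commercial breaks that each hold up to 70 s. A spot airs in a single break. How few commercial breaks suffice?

3

Total = 55 + 25 + 25 + 15 + 15 + 10 + 10 + 10 + 5 + 5 + 5 = 180 s.
Lower bound: ⌈180/70⌉ = 3 commercial breaks.
A packing using 3 commercial breaks:
  break 1: 55 + 15 = 70
  break 2: 25 + 25 + 15 + 5 = 70
  break 3: 10 + 10 + 10 + 5 + 5 = 40
This matches the lower bound, so 3 is optimal.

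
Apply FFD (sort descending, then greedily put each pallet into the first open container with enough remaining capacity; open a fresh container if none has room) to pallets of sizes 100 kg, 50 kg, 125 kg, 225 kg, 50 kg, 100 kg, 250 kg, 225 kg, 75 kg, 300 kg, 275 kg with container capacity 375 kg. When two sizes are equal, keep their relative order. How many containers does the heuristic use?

5

Sorted descending: 300, 275, 250, 225, 225, 125, 100, 100, 75, 50, 50.
  300 → container 1 (new)  [load 300/375]
  275 → container 2 (new)  [load 275/375]
  250 → container 3 (new)  [load 250/375]
  225 → container 4 (new)  [load 225/375]
  225 → container 5 (new)  [load 225/375]
  125 → container 3  [load 375/375]
  100 → container 2  [load 375/375]
  100 → container 4  [load 325/375]
  75 → container 1  [load 375/375]
  50 → container 4  [load 375/375]
  50 → container 5  [load 275/375]
5 containers opened.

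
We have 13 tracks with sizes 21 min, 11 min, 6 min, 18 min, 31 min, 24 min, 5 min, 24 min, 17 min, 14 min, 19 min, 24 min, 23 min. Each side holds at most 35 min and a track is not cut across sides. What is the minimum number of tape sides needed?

8

Total = 31 + 24 + 24 + 24 + 23 + 21 + 19 + 18 + 17 + 14 + 11 + 6 + 5 = 237 min.
Lower bound: ⌈237/35⌉ = 7 tape sides.
Also, 8 tracks each exceed 35/2 min, and no two of those can share a side, so at least 8 tape sides are needed.
A packing using 8 tape sides:
  side 1: 31 = 31
  side 2: 24 + 11 = 35
  side 3: 24 + 6 + 5 = 35
  side 4: 24 = 24
  side 5: 23 = 23
  side 6: 21 + 14 = 35
  side 7: 19 = 19
  side 8: 18 + 17 = 35
This matches the lower bound, so 8 is optimal.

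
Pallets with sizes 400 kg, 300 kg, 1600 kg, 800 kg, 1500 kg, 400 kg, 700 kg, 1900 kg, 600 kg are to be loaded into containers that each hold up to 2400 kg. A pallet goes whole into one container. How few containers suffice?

Total = 1900 + 1600 + 1500 + 800 + 700 + 600 + 400 + 400 + 300 = 8200 kg.
Lower bound: ⌈8200/2400⌉ = 4 containers.
A packing using 4 containers:
  container 1: 1900 + 400 = 2300
  container 2: 1600 + 800 = 2400
  container 3: 1500 + 700 = 2200
  container 4: 600 + 400 + 300 = 1300
This matches the lower bound, so 4 is optimal.

4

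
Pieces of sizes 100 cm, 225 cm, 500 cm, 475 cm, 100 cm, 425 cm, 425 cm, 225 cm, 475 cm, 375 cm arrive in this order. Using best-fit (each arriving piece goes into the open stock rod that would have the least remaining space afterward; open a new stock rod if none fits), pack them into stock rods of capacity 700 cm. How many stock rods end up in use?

6

  100 → stock rod 1 (new)  [load 100/700]
  225 → stock rod 1  [load 325/700]
  500 → stock rod 2 (new)  [load 500/700]
  475 → stock rod 3 (new)  [load 475/700]
  100 → stock rod 2  [load 600/700]
  425 → stock rod 4 (new)  [load 425/700]
  425 → stock rod 5 (new)  [load 425/700]
  225 → stock rod 3  [load 700/700]
  475 → stock rod 6 (new)  [load 475/700]
  375 → stock rod 1  [load 700/700]
6 stock rods opened.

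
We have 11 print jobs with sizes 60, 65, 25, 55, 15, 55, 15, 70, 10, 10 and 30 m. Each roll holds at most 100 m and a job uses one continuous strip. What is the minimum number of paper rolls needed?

Total = 70 + 65 + 60 + 55 + 55 + 30 + 25 + 15 + 15 + 10 + 10 = 410 m.
Lower bound: ⌈410/100⌉ = 5 paper rolls.
A packing using 5 paper rolls:
  roll 1: 70 + 30 = 100
  roll 2: 65 + 25 + 10 = 100
  roll 3: 60 + 15 + 15 + 10 = 100
  roll 4: 55 = 55
  roll 5: 55 = 55
This matches the lower bound, so 5 is optimal.

5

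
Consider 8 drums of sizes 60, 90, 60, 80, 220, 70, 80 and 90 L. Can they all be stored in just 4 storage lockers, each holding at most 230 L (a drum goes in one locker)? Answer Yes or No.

A valid assignment using 4 storage lockers:
  locker 1: 220 = 220
  locker 2: 90 + 90 = 180
  locker 3: 80 + 80 + 70 = 230
  locker 4: 60 + 60 = 120
Every load is within 230 L, so 4 storage lockers suffice.

Yes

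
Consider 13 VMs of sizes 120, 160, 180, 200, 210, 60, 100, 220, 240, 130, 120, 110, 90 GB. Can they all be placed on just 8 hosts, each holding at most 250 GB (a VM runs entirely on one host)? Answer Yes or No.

No

Total = 1940 GB; ⌈1940/250⌉ = 8.
The bound of 8 does not rule out 8, but exhaustive search shows no assignment into 8 hosts of capacity 250 GB exists — the minimum is 9.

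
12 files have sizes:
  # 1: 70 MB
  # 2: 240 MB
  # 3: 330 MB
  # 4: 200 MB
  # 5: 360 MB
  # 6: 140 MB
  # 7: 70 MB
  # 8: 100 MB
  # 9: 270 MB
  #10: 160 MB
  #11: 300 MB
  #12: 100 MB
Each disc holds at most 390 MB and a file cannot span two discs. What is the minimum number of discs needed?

Total = 360 + 330 + 300 + 270 + 240 + 200 + 160 + 140 + 100 + 100 + 70 + 70 = 2340 MB.
Lower bound: ⌈2340/390⌉ = 6 discs.
A packing using 7 discs:
  disc 1: 360 = 360
  disc 2: 330 = 330
  disc 3: 300 + 70 = 370
  disc 4: 270 + 100 = 370
  disc 5: 240 + 140 = 380
  disc 6: 200 + 160 = 360
  disc 7: 100 + 70 = 170
No arrangement into 6 discs stays within capacity, so 7 is optimal.

7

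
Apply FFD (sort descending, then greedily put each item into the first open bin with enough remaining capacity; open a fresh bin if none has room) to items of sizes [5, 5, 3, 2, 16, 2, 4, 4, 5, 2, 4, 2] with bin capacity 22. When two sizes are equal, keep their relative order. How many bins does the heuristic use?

Sorted descending: 16, 5, 5, 5, 4, 4, 4, 3, 2, 2, 2, 2.
  16 → bin 1 (new)  [load 16/22]
  5 → bin 1  [load 21/22]
  5 → bin 2 (new)  [load 5/22]
  5 → bin 2  [load 10/22]
  4 → bin 2  [load 14/22]
  4 → bin 2  [load 18/22]
  4 → bin 2  [load 22/22]
  3 → bin 3 (new)  [load 3/22]
  2 → bin 3  [load 5/22]
  2 → bin 3  [load 7/22]
  2 → bin 3  [load 9/22]
  2 → bin 3  [load 11/22]
3 bins opened.

3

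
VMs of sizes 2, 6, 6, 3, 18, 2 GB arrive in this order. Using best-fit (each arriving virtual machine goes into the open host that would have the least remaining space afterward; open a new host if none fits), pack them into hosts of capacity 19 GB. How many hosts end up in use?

  2 → host 1 (new)  [load 2/19]
  6 → host 1  [load 8/19]
  6 → host 1  [load 14/19]
  3 → host 1  [load 17/19]
  18 → host 2 (new)  [load 18/19]
  2 → host 1  [load 19/19]
2 hosts opened.

2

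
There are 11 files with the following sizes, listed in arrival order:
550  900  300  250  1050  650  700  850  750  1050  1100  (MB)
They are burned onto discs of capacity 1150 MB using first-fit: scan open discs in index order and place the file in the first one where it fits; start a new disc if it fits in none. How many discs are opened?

  550 → disc 1 (new)  [load 550/1150]
  900 → disc 2 (new)  [load 900/1150]
  300 → disc 1  [load 850/1150]
  250 → disc 1  [load 1100/1150]
  1050 → disc 3 (new)  [load 1050/1150]
  650 → disc 4 (new)  [load 650/1150]
  700 → disc 5 (new)  [load 700/1150]
  850 → disc 6 (new)  [load 850/1150]
  750 → disc 7 (new)  [load 750/1150]
  1050 → disc 8 (new)  [load 1050/1150]
  1100 → disc 9 (new)  [load 1100/1150]
9 discs opened.

9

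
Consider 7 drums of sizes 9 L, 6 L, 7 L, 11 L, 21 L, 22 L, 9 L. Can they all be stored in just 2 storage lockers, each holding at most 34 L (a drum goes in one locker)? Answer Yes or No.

Total = 85 L; ⌈85/34⌉ = 3.
At least 3 storage lockers are required, but only 2 are allowed.

No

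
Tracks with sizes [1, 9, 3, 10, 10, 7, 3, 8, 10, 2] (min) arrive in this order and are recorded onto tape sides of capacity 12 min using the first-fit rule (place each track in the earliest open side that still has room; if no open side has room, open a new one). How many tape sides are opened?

  1 → side 1 (new)  [load 1/12]
  9 → side 1  [load 10/12]
  3 → side 2 (new)  [load 3/12]
  10 → side 3 (new)  [load 10/12]
  10 → side 4 (new)  [load 10/12]
  7 → side 2  [load 10/12]
  3 → side 5 (new)  [load 3/12]
  8 → side 5  [load 11/12]
  10 → side 6 (new)  [load 10/12]
  2 → side 1  [load 12/12]
6 tape sides opened.

6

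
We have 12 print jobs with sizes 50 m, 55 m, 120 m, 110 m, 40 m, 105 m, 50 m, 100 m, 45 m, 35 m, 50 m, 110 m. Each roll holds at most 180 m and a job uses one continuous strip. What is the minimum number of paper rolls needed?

6

Total = 120 + 110 + 110 + 105 + 100 + 55 + 50 + 50 + 50 + 45 + 40 + 35 = 870 m.
Lower bound: ⌈870/180⌉ = 5 paper rolls.
A packing using 6 paper rolls:
  roll 1: 120 + 55 = 175
  roll 2: 110 + 50 = 160
  roll 3: 110 + 50 = 160
  roll 4: 105 + 50 = 155
  roll 5: 100 + 45 + 35 = 180
  roll 6: 40 = 40
No arrangement into 5 paper rolls stays within capacity, so 6 is optimal.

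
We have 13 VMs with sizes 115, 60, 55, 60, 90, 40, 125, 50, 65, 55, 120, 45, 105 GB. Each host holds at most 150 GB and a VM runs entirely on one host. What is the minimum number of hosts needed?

8

Total = 125 + 120 + 115 + 105 + 90 + 65 + 60 + 60 + 55 + 55 + 50 + 45 + 40 = 985 GB.
Lower bound: ⌈985/150⌉ = 7 hosts.
A packing using 8 hosts:
  host 1: 125 = 125
  host 2: 120 = 120
  host 3: 115 = 115
  host 4: 105 + 45 = 150
  host 5: 90 + 60 = 150
  host 6: 65 + 60 = 125
  host 7: 55 + 55 + 40 = 150
  host 8: 50 = 50
No arrangement into 7 hosts stays within capacity, so 8 is optimal.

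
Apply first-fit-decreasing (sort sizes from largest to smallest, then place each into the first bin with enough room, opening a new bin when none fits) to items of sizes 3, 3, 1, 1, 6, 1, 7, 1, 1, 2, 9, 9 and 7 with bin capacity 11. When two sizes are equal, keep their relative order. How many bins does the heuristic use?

5

Sorted descending: 9, 9, 7, 7, 6, 3, 3, 2, 1, 1, 1, 1, 1.
  9 → bin 1 (new)  [load 9/11]
  9 → bin 2 (new)  [load 9/11]
  7 → bin 3 (new)  [load 7/11]
  7 → bin 4 (new)  [load 7/11]
  6 → bin 5 (new)  [load 6/11]
  3 → bin 3  [load 10/11]
  3 → bin 4  [load 10/11]
  2 → bin 1  [load 11/11]
  1 → bin 2  [load 10/11]
  1 → bin 2  [load 11/11]
  1 → bin 3  [load 11/11]
  1 → bin 4  [load 11/11]
  1 → bin 5  [load 7/11]
5 bins opened.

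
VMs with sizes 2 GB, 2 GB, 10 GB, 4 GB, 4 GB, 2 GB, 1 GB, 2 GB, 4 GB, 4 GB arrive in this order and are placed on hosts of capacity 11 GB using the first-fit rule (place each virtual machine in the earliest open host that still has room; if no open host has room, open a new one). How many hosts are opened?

4

  2 → host 1 (new)  [load 2/11]
  2 → host 1  [load 4/11]
  10 → host 2 (new)  [load 10/11]
  4 → host 1  [load 8/11]
  4 → host 3 (new)  [load 4/11]
  2 → host 1  [load 10/11]
  1 → host 1  [load 11/11]
  2 → host 3  [load 6/11]
  4 → host 3  [load 10/11]
  4 → host 4 (new)  [load 4/11]
4 hosts opened.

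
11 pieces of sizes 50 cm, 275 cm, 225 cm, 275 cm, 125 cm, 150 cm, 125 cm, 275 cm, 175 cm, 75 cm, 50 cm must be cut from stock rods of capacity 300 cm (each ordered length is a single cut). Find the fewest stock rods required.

7

Total = 275 + 275 + 275 + 225 + 175 + 150 + 125 + 125 + 75 + 50 + 50 = 1800 cm.
Lower bound: ⌈1800/300⌉ = 6 stock rods.
A packing using 7 stock rods:
  stock rod 1: 275 = 275
  stock rod 2: 275 = 275
  stock rod 3: 275 = 275
  stock rod 4: 225 + 75 = 300
  stock rod 5: 175 + 125 = 300
  stock rod 6: 150 + 125 = 275
  stock rod 7: 50 + 50 = 100
No arrangement into 6 stock rods stays within capacity, so 7 is optimal.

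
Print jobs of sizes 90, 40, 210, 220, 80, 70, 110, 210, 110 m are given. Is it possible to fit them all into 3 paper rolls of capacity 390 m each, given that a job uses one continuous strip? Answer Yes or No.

Yes

A valid assignment using 3 paper rolls:
  roll 1: 220 + 110 + 40 = 370
  roll 2: 210 + 110 + 70 = 390
  roll 3: 210 + 90 + 80 = 380
Every load is within 390 m, so 3 paper rolls suffice.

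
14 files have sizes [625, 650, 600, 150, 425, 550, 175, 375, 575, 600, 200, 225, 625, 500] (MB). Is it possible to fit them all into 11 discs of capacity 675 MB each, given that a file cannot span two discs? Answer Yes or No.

Yes

A valid assignment using 11 discs:
  disc 1: 650 = 650
  disc 2: 625 = 625
  disc 3: 625 = 625
  disc 4: 600 = 600
  disc 5: 600 = 600
  disc 6: 575 = 575
  disc 7: 550 = 550
  disc 8: 500 + 175 = 675
  disc 9: 425 + 225 = 650
  disc 10: 375 + 200 = 575
  disc 11: 150 = 150
Every load is within 675 MB, so 11 discs suffice.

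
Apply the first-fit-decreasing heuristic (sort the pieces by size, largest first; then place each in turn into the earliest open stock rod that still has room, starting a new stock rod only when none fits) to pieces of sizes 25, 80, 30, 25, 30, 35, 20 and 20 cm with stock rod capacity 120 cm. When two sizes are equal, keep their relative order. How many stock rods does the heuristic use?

3

Sorted descending: 80, 35, 30, 30, 25, 25, 20, 20.
  80 → stock rod 1 (new)  [load 80/120]
  35 → stock rod 1  [load 115/120]
  30 → stock rod 2 (new)  [load 30/120]
  30 → stock rod 2  [load 60/120]
  25 → stock rod 2  [load 85/120]
  25 → stock rod 2  [load 110/120]
  20 → stock rod 3 (new)  [load 20/120]
  20 → stock rod 3  [load 40/120]
3 stock rods opened.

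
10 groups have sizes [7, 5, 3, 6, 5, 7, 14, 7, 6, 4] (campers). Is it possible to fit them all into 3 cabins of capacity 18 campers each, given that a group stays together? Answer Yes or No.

No

Total = 64 campers; ⌈64/18⌉ = 4.
At least 4 cabins are required, but only 3 are allowed.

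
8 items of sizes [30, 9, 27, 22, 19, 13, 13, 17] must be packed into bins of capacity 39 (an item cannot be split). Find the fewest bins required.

Total = 30 + 27 + 22 + 19 + 17 + 13 + 13 + 9 = 150.
Lower bound: ⌈150/39⌉ = 4 bins.
A packing using 5 bins:
  bin 1: 30 + 9 = 39
  bin 2: 27 = 27
  bin 3: 22 + 17 = 39
  bin 4: 19 + 13 = 32
  bin 5: 13 = 13
No arrangement into 4 bins stays within capacity, so 5 is optimal.

5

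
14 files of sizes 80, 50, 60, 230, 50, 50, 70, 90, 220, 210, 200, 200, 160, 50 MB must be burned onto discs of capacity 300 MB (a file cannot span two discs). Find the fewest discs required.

Total = 230 + 220 + 210 + 200 + 200 + 160 + 90 + 80 + 70 + 60 + 50 + 50 + 50 + 50 = 1720 MB.
Lower bound: ⌈1720/300⌉ = 6 discs.
A packing using 6 discs:
  disc 1: 230 + 70 = 300
  disc 2: 220 + 80 = 300
  disc 3: 210 + 90 = 300
  disc 4: 200 + 60 = 260
  disc 5: 200 + 50 + 50 = 300
  disc 6: 160 + 50 + 50 = 260
This matches the lower bound, so 6 is optimal.

6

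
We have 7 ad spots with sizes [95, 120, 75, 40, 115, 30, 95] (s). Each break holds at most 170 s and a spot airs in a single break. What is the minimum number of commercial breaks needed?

4

Total = 120 + 115 + 95 + 95 + 75 + 40 + 30 = 570 s.
Lower bound: ⌈570/170⌉ = 4 commercial breaks.
A packing using 4 commercial breaks:
  break 1: 120 + 40 = 160
  break 2: 115 + 30 = 145
  break 3: 95 + 75 = 170
  break 4: 95 = 95
This matches the lower bound, so 4 is optimal.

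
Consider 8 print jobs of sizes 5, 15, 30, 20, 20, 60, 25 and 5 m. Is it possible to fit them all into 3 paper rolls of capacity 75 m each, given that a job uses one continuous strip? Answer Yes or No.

A valid assignment using 3 paper rolls:
  roll 1: 60 + 15 = 75
  roll 2: 30 + 25 + 20 = 75
  roll 3: 20 + 5 + 5 = 30
Every load is within 75 m, so 3 paper rolls suffice.

Yes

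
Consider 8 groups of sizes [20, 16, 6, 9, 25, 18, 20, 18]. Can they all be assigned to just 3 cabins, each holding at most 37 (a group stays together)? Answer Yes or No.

Total = 132; ⌈132/37⌉ = 4.
At least 4 cabins are required, but only 3 are allowed.

No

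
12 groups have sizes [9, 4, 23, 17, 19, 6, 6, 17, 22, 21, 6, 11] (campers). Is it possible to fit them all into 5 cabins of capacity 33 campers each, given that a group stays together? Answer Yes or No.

No

Total = 161 campers; ⌈161/33⌉ = 5.
6 groups each exceed half the capacity and cannot share a cabin, forcing at least 6 cabins.
At least 6 cabins are required, but only 5 are allowed.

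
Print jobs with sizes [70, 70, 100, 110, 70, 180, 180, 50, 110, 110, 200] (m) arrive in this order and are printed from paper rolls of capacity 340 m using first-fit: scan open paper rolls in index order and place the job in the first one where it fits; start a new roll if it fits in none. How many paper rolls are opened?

  70 → roll 1 (new)  [load 70/340]
  70 → roll 1  [load 140/340]
  100 → roll 1  [load 240/340]
  110 → roll 2 (new)  [load 110/340]
  70 → roll 1  [load 310/340]
  180 → roll 2  [load 290/340]
  180 → roll 3 (new)  [load 180/340]
  50 → roll 2  [load 340/340]
  110 → roll 3  [load 290/340]
  110 → roll 4 (new)  [load 110/340]
  200 → roll 4  [load 310/340]
4 paper rolls opened.

4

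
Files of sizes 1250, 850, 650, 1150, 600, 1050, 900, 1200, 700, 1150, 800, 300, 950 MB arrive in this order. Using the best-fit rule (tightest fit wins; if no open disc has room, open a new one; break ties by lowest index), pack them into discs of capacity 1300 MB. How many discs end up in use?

  1250 → disc 1 (new)  [load 1250/1300]
  850 → disc 2 (new)  [load 850/1300]
  650 → disc 3 (new)  [load 650/1300]
  1150 → disc 4 (new)  [load 1150/1300]
  600 → disc 3  [load 1250/1300]
  1050 → disc 5 (new)  [load 1050/1300]
  900 → disc 6 (new)  [load 900/1300]
  1200 → disc 7 (new)  [load 1200/1300]
  700 → disc 8 (new)  [load 700/1300]
  1150 → disc 9 (new)  [load 1150/1300]
  800 → disc 10 (new)  [load 800/1300]
  300 → disc 6  [load 1200/1300]
  950 → disc 11 (new)  [load 950/1300]
11 discs opened.

11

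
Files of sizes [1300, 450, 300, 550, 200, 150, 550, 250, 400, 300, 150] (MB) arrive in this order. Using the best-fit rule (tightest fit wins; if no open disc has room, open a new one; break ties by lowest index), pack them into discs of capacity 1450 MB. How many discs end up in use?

4

  1300 → disc 1 (new)  [load 1300/1450]
  450 → disc 2 (new)  [load 450/1450]
  300 → disc 2  [load 750/1450]
  550 → disc 2  [load 1300/1450]
  200 → disc 3 (new)  [load 200/1450]
  150 → disc 1  [load 1450/1450]
  550 → disc 3  [load 750/1450]
  250 → disc 3  [load 1000/1450]
  400 → disc 3  [load 1400/1450]
  300 → disc 4 (new)  [load 300/1450]
  150 → disc 2  [load 1450/1450]
4 discs opened.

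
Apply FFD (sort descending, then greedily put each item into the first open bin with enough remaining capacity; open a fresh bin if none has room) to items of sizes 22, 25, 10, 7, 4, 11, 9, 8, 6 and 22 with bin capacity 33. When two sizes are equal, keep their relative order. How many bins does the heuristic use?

Sorted descending: 25, 22, 22, 11, 10, 9, 8, 7, 6, 4.
  25 → bin 1 (new)  [load 25/33]
  22 → bin 2 (new)  [load 22/33]
  22 → bin 3 (new)  [load 22/33]
  11 → bin 2  [load 33/33]
  10 → bin 3  [load 32/33]
  9 → bin 4 (new)  [load 9/33]
  8 → bin 1  [load 33/33]
  7 → bin 4  [load 16/33]
  6 → bin 4  [load 22/33]
  4 → bin 4  [load 26/33]
4 bins opened.

4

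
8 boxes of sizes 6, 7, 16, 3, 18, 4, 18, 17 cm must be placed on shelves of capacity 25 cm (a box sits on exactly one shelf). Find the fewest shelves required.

Total = 18 + 18 + 17 + 16 + 7 + 6 + 4 + 3 = 89 cm.
Lower bound: ⌈89/25⌉ = 4 shelves.
A packing using 4 shelves:
  shelf 1: 18 + 7 = 25
  shelf 2: 18 + 6 = 24
  shelf 3: 17 + 4 + 3 = 24
  shelf 4: 16 = 16
This matches the lower bound, so 4 is optimal.

4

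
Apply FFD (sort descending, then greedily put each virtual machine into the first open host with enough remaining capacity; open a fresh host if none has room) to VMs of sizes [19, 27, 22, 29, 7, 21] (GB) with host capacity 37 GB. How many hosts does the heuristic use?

5

Sorted descending: 29, 27, 22, 21, 19, 7.
  29 → host 1 (new)  [load 29/37]
  27 → host 2 (new)  [load 27/37]
  22 → host 3 (new)  [load 22/37]
  21 → host 4 (new)  [load 21/37]
  19 → host 5 (new)  [load 19/37]
  7 → host 1  [load 36/37]
5 hosts opened.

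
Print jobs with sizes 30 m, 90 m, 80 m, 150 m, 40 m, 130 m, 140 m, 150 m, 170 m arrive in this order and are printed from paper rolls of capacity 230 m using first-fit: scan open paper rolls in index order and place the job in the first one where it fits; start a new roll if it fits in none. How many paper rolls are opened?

  30 → roll 1 (new)  [load 30/230]
  90 → roll 1  [load 120/230]
  80 → roll 1  [load 200/230]
  150 → roll 2 (new)  [load 150/230]
  40 → roll 2  [load 190/230]
  130 → roll 3 (new)  [load 130/230]
  140 → roll 4 (new)  [load 140/230]
  150 → roll 5 (new)  [load 150/230]
  170 → roll 6 (new)  [load 170/230]
6 paper rolls opened.

6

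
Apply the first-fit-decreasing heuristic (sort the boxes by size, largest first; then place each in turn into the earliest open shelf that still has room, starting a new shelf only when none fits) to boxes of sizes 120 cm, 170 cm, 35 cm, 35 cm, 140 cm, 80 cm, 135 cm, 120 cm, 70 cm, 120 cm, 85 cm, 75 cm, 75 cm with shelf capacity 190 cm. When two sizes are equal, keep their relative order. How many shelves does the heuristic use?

8

Sorted descending: 170, 140, 135, 120, 120, 120, 85, 80, 75, 75, 70, 35, 35.
  170 → shelf 1 (new)  [load 170/190]
  140 → shelf 2 (new)  [load 140/190]
  135 → shelf 3 (new)  [load 135/190]
  120 → shelf 4 (new)  [load 120/190]
  120 → shelf 5 (new)  [load 120/190]
  120 → shelf 6 (new)  [load 120/190]
  85 → shelf 7 (new)  [load 85/190]
  80 → shelf 7  [load 165/190]
  75 → shelf 8 (new)  [load 75/190]
  75 → shelf 8  [load 150/190]
  70 → shelf 4  [load 190/190]
  35 → shelf 2  [load 175/190]
  35 → shelf 3  [load 170/190]
8 shelves opened.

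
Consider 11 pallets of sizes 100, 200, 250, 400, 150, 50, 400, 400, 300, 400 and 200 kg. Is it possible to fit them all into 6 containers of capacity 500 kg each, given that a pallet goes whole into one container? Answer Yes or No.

No

Total = 2850 kg; ⌈2850/500⌉ = 6.
The bound of 6 does not rule out 6, but exhaustive search shows no assignment into 6 containers of capacity 500 kg exists — the minimum is 7.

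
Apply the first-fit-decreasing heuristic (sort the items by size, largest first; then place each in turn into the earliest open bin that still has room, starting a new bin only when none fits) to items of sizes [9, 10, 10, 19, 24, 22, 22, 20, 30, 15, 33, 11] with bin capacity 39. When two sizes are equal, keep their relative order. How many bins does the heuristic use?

Sorted descending: 33, 30, 24, 22, 22, 20, 19, 15, 11, 10, 10, 9.
  33 → bin 1 (new)  [load 33/39]
  30 → bin 2 (new)  [load 30/39]
  24 → bin 3 (new)  [load 24/39]
  22 → bin 4 (new)  [load 22/39]
  22 → bin 5 (new)  [load 22/39]
  20 → bin 6 (new)  [load 20/39]
  19 → bin 6  [load 39/39]
  15 → bin 3  [load 39/39]
  11 → bin 4  [load 33/39]
  10 → bin 5  [load 32/39]
  10 → bin 7 (new)  [load 10/39]
  9 → bin 2  [load 39/39]
7 bins opened.

7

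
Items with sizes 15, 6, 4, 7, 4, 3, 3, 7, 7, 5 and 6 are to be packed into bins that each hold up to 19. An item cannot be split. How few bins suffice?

Total = 15 + 7 + 7 + 7 + 6 + 6 + 5 + 4 + 4 + 3 + 3 = 67.
Lower bound: ⌈67/19⌉ = 4 bins.
A packing using 4 bins:
  bin 1: 15 + 4 = 19
  bin 2: 7 + 7 + 5 = 19
  bin 3: 7 + 6 + 6 = 19
  bin 4: 4 + 3 + 3 = 10
This matches the lower bound, so 4 is optimal.

4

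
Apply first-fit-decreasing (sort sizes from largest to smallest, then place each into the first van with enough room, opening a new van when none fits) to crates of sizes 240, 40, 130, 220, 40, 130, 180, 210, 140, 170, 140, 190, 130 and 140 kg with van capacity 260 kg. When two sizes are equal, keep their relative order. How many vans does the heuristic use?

Sorted descending: 240, 220, 210, 190, 180, 170, 140, 140, 140, 130, 130, 130, 40, 40.
  240 → van 1 (new)  [load 240/260]
  220 → van 2 (new)  [load 220/260]
  210 → van 3 (new)  [load 210/260]
  190 → van 4 (new)  [load 190/260]
  180 → van 5 (new)  [load 180/260]
  170 → van 6 (new)  [load 170/260]
  140 → van 7 (new)  [load 140/260]
  140 → van 8 (new)  [load 140/260]
  140 → van 9 (new)  [load 140/260]
  130 → van 10 (new)  [load 130/260]
  130 → van 10  [load 260/260]
  130 → van 11 (new)  [load 130/260]
  40 → van 2  [load 260/260]
  40 → van 3  [load 250/260]
11 vans opened.

11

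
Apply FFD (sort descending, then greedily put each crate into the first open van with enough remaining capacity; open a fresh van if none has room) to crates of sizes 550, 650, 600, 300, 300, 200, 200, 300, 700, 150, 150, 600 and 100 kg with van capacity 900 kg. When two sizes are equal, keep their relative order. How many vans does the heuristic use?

Sorted descending: 700, 650, 600, 600, 550, 300, 300, 300, 200, 200, 150, 150, 100.
  700 → van 1 (new)  [load 700/900]
  650 → van 2 (new)  [load 650/900]
  600 → van 3 (new)  [load 600/900]
  600 → van 4 (new)  [load 600/900]
  550 → van 5 (new)  [load 550/900]
  300 → van 3  [load 900/900]
  300 → van 4  [load 900/900]
  300 → van 5  [load 850/900]
  200 → van 1  [load 900/900]
  200 → van 2  [load 850/900]
  150 → van 6 (new)  [load 150/900]
  150 → van 6  [load 300/900]
  100 → van 6  [load 400/900]
6 vans opened.

6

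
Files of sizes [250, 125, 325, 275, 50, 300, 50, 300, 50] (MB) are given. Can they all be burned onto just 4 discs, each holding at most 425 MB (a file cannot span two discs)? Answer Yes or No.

No

Total = 1725 MB; ⌈1725/425⌉ = 5.
At least 5 discs are required, but only 4 are allowed.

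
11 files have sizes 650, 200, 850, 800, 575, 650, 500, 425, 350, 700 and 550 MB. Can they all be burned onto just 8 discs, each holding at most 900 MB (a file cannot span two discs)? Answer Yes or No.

No

Total = 6250 MB; ⌈6250/900⌉ = 7.
8 files each exceed half the capacity and cannot share a disc, forcing at least 8 discs.
The bound of 8 does not rule out 8, but exhaustive search shows no assignment into 8 discs of capacity 900 MB exists — the minimum is 9.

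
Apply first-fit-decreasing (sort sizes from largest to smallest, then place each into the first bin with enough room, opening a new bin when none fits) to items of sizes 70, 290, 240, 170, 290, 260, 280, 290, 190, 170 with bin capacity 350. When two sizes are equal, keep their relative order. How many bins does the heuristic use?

Sorted descending: 290, 290, 290, 280, 260, 240, 190, 170, 170, 70.
  290 → bin 1 (new)  [load 290/350]
  290 → bin 2 (new)  [load 290/350]
  290 → bin 3 (new)  [load 290/350]
  280 → bin 4 (new)  [load 280/350]
  260 → bin 5 (new)  [load 260/350]
  240 → bin 6 (new)  [load 240/350]
  190 → bin 7 (new)  [load 190/350]
  170 → bin 8 (new)  [load 170/350]
  170 → bin 8  [load 340/350]
  70 → bin 4  [load 350/350]
8 bins opened.

8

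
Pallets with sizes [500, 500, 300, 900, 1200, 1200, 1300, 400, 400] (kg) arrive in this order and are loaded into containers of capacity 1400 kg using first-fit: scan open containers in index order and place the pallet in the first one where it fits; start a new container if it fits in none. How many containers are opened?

  500 → container 1 (new)  [load 500/1400]
  500 → container 1  [load 1000/1400]
  300 → container 1  [load 1300/1400]
  900 → container 2 (new)  [load 900/1400]
  1200 → container 3 (new)  [load 1200/1400]
  1200 → container 4 (new)  [load 1200/1400]
  1300 → container 5 (new)  [load 1300/1400]
  400 → container 2  [load 1300/1400]
  400 → container 6 (new)  [load 400/1400]
6 containers opened.

6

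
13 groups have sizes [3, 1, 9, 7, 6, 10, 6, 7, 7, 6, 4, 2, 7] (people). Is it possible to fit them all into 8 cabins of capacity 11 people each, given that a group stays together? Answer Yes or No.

Total = 75 people; ⌈75/11⌉ = 7.
9 groups each exceed half the capacity and cannot share a cabin, forcing at least 9 cabins.
At least 9 cabins are required, but only 8 are allowed.

No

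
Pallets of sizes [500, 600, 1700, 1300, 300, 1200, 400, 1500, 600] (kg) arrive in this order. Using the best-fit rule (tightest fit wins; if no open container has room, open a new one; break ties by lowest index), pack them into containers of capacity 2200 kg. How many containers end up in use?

5

  500 → container 1 (new)  [load 500/2200]
  600 → container 1  [load 1100/2200]
  1700 → container 2 (new)  [load 1700/2200]
  1300 → container 3 (new)  [load 1300/2200]
  300 → container 2  [load 2000/2200]
  1200 → container 4 (new)  [load 1200/2200]
  400 → container 3  [load 1700/2200]
  1500 → container 5 (new)  [load 1500/2200]
  600 → container 5  [load 2100/2200]
5 containers opened.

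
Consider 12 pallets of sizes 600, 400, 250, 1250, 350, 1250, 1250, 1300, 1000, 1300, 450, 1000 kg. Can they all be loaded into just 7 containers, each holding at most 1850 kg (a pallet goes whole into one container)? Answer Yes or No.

Yes

A valid assignment using 7 containers:
  container 1: 1300 + 450 = 1750
  container 2: 1300 + 400 = 1700
  container 3: 1250 + 600 = 1850
  container 4: 1250 + 350 + 250 = 1850
  container 5: 1250 = 1250
  container 6: 1000 = 1000
  container 7: 1000 = 1000
Every load is within 1850 kg, so 7 containers suffice.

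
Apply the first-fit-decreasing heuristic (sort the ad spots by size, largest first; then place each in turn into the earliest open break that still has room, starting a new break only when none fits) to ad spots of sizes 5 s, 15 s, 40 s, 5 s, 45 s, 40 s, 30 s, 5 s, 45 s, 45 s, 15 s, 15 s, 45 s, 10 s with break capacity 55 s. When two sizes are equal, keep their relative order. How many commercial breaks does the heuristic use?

Sorted descending: 45, 45, 45, 45, 40, 40, 30, 15, 15, 15, 10, 5, 5, 5.
  45 → break 1 (new)  [load 45/55]
  45 → break 2 (new)  [load 45/55]
  45 → break 3 (new)  [load 45/55]
  45 → break 4 (new)  [load 45/55]
  40 → break 5 (new)  [load 40/55]
  40 → break 6 (new)  [load 40/55]
  30 → break 7 (new)  [load 30/55]
  15 → break 5  [load 55/55]
  15 → break 6  [load 55/55]
  15 → break 7  [load 45/55]
  10 → break 1  [load 55/55]
  5 → break 2  [load 50/55]
  5 → break 2  [load 55/55]
  5 → break 3  [load 50/55]
7 commercial breaks opened.

7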